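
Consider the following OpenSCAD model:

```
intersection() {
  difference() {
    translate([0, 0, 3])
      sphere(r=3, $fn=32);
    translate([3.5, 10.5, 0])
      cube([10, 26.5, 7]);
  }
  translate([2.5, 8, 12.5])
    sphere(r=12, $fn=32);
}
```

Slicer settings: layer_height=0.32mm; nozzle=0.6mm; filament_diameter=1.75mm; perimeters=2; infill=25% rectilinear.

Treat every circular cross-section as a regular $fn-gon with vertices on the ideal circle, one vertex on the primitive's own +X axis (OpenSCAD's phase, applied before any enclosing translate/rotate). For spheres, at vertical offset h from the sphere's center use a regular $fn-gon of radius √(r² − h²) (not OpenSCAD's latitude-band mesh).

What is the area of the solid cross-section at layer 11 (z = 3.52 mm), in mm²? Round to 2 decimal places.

10.01 mm²

At z = 3.52 mm: the r=3 sphere contributes a regular 32-gon of circumradius √(3²−0.52²) = 2.955 (area = (32/2)·2.955²·sin(360°/32) = 27.25 mm²); the cube at (3.5, 10.5) (footprint 10×26.5) is included at this height (area 265.00 mm²); Subtracting the remaining from the first: starting from the r=3 sphere (27.25 mm²), the 10×26.5 cube at (3.5, 10.5) misses the remaining region (no effect) — area = 27.25 mm²; the r=12 sphere at (2.5, 8) contributes a regular 32-gon of circumradius √(12²−8.98²) = 7.960 (area = (32/2)·7.960²·sin(360°/32) = 197.77 mm²); Taking the intersection: the r=12 sphere at (2.5, 8) partially overlaps that combined region; clipping to the common part keeps 10.01 mm² — area = 10.01 mm². Overall, the cross-section is a single solid region. Net area = 10.01 mm².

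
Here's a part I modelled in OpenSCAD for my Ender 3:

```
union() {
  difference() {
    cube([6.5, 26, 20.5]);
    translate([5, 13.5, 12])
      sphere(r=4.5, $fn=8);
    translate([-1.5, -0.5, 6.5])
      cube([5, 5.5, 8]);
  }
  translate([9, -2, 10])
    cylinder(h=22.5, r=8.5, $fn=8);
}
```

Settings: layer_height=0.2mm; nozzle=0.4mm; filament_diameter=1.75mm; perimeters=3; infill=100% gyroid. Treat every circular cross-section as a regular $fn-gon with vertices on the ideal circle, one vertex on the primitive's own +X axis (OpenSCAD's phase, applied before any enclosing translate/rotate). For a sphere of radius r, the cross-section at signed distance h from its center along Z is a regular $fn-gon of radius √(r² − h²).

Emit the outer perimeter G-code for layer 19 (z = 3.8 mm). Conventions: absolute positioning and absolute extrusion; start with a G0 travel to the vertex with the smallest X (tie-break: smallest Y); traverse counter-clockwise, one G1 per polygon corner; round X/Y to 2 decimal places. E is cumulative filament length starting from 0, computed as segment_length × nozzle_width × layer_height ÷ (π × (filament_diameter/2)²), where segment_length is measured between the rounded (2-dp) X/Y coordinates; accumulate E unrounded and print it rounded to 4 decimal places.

At z = 3.8 mm: the cube (footprint 6.5×26) is included at this height; the sphere at (5, 13.5) is absent (|z−center|=8.200 > r=4.5); the cube at (-1.5, -0.5) is absent (z outside [6.5, 14.5]); Taking the first minus the rest: none of the subtracted shapes is present at this height, so the 6.5×26 cube is unchanged — 1 connected region; the cylinder at (9, -2) does not reach this height (z outside [10, 32.5]); Combining (union): only that combined region is present, so the union is just that shape — 1 connected region. The outline is a single polygon with 4 vertices. Extrusion per mm of travel: 0.4 × 0.2 / (π × 0.875²) = 0.033260. Accumulating E over each segment gives final E = 2.1619.

G0 X0.00 Y0.00 Z3.80
G1 X6.50 Y0.00 E0.2162
G1 X6.50 Y26.00 E1.0810
G1 X0.00 Y26.00 E1.2971
G1 X0.00 Y0.00 E2.1619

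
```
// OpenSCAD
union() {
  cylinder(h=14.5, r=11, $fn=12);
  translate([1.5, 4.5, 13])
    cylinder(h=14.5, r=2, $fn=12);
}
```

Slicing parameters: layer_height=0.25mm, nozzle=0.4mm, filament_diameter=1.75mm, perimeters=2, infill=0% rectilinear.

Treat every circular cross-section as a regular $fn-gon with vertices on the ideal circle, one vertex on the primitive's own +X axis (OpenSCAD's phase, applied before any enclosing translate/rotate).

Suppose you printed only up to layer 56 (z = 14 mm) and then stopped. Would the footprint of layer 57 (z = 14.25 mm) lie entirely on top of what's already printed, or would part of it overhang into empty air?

Compare the two slices. At z = 14: the r=11 cylinder contributes a regular 12-gon of circumradius 11 (area = (12/2)·11.000²·sin(360°/12) = 363.00 mm²); the r=2 cylinder at (1.5, 4.5) gives a regular 12-gon of circumradius 2 (constant along its height) (area = (12/2)·2.000²·sin(360°/12) = 12.00 mm²); Merging all regions: the r=2 cylinder at (1.5, 4.5) lies entirely inside the r=11 cylinder, so the union is just the r=11 cylinder — area = 363.00 mm². At z = 14.25: the cylinder: section is a regular 12-gon, circumradius r=11 (area = (12/2)·11.000²·sin(360°/12) = 363.00 mm²); the r=2 cylinder at (1.5, 4.5) contributes a regular 12-gon of circumradius 2 (area = (12/2)·2.000²·sin(360°/12) = 12.00 mm²); Combining (union): the r=2 cylinder at (1.5, 4.5) lies entirely inside the r=11 cylinder, so the union is just the r=11 cylinder — area = 363.00 mm². Checking containment: the cross-section at z = 14.25 is a subset of the cross-section at z = 14.

entirely on top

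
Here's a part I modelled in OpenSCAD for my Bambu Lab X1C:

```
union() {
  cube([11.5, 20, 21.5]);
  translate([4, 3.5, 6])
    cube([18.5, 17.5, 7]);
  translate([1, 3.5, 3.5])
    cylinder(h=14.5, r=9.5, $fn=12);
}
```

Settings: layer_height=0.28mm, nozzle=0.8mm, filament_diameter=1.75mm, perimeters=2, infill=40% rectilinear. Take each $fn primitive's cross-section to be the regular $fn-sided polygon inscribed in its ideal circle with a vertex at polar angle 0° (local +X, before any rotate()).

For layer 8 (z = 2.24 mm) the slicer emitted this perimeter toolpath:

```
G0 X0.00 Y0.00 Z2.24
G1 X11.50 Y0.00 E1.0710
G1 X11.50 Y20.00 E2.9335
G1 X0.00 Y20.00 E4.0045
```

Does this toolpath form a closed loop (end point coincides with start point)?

Start point (G0): (0.00, 0.00). End point (last G1): the path does not return to the start — open.

no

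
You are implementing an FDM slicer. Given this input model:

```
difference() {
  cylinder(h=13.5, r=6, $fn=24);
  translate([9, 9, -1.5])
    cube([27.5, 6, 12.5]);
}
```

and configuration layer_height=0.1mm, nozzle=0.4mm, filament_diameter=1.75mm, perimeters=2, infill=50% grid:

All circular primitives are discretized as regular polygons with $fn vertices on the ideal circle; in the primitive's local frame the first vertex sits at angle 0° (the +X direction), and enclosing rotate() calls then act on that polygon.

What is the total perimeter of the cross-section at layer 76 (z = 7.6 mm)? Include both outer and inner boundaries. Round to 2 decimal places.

37.59 mm

At z = 7.6 mm: the r=6 cylinder gives a regular 24-gon of circumradius 6 (constant along its height) (perimeter = 2·24·6.000·sin(180°/24) = 37.59 mm); the 27.5×6 cube at (9, 9) contributes its full rectangle (perimeter 67.00 mm); After the difference (first − rest): starting from the r=6 cylinder, the 27.5×6 cube at (9, 9) misses the remaining region (no effect) — boundary = 37.59 mm. Overall, the cross-section is a single solid region. Total boundary length (outer) = 37.59 mm.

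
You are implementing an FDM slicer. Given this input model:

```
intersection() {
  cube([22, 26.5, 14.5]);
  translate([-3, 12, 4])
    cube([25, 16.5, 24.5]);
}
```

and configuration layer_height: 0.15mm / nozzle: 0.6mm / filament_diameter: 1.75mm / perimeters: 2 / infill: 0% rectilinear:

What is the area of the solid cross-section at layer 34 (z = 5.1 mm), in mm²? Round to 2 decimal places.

319.00 mm²

At z = 5.1 mm: the cube (footprint 22×26.5) is included at this height (area 583.00 mm²); the 25×16.5 cube at (-3, 12) contributes its full rectangle (area 412.50 mm²); After intersecting: the 25×16.5 cube at (-3, 12) partially overlaps the 22×26.5 cube; clipping to the common part keeps 319.00 mm² — area = 319.00 mm². Overall, the cross-section is a single solid region. Net area = 319.00 mm².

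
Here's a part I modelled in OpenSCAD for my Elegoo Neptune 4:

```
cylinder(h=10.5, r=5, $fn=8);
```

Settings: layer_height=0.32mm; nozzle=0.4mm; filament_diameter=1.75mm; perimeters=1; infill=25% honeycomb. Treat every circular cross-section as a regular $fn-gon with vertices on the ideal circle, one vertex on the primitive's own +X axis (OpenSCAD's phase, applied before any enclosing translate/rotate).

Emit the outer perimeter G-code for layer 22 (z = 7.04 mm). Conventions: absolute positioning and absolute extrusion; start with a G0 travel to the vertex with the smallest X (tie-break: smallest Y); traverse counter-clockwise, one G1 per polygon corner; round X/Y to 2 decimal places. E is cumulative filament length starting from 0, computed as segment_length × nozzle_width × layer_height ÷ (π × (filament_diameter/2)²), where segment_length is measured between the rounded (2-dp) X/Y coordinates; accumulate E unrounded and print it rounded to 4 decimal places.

G0 X-5.00 Y0.00 Z7.04
G1 X-3.54 Y-3.54 E0.2038
G1 X0.00 Y-5.00 E0.4076
G1 X3.54 Y-3.54 E0.6113
G1 X5.00 Y0.00 E0.8151
G1 X3.54 Y3.54 E1.0189
G1 X0.00 Y5.00 E1.2227
G1 X-3.54 Y3.54 E1.4264
G1 X-5.00 Y0.00 E1.6302

At z = 7.04 mm: the cylinder: section is a regular 8-gon, circumradius r=5. The outline is a single polygon with 8 vertices. Extrusion per mm of travel: 0.4 × 0.32 / (π × 0.875²) = 0.053216. Accumulating E over each segment gives final E = 1.6302.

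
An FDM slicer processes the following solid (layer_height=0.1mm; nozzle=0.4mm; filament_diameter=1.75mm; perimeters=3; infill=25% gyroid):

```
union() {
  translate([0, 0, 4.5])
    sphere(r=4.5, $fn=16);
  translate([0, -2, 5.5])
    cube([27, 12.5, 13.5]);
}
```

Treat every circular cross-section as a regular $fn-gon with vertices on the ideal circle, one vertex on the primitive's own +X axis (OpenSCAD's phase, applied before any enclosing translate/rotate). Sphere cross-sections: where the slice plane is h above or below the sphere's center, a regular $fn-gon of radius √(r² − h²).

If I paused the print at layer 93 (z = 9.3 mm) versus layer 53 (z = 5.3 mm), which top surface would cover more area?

Layer 93 (z = 9.3): the sphere is not intersected at this z (|z−center|=4.800 > r=4.5); the cube at (0, -2) is present — its section is the full 27×12.5 rectangle (area 337.50 mm²); Combining (union): only the 27×12.5 cube at (0, -2) is present, so the union is just that shape — area = 337.50 mm². So its area = 337.50 mm². Layer 53 (z = 5.3): the r=4.5 sphere slices to a regular 16-gon of circumradius 4.428 (√(r²−h²) with h=0.8 from center) (area = (16/2)·4.428²·sin(360°/16) = 60.04 mm²); the cube at (0, -2) is absent (z outside [5.5, 19]); Taking the union: only the r=4.5 sphere is present, so the union is just that shape — area = 60.04 mm². So its area = 60.04 mm². Layer 93 is larger (337.50 vs 60.04 mm²).

layer 93 (z = 9.3 mm)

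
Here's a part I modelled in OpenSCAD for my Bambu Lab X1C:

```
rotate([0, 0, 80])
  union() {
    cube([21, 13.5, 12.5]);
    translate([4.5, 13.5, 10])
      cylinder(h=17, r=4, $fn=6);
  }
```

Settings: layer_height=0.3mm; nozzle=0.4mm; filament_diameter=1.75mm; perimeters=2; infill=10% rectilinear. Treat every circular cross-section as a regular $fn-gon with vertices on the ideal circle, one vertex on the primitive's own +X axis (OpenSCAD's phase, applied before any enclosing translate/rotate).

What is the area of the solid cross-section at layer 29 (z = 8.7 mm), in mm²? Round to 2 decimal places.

283.50 mm²

At z = 8.7 mm: the 21×13.5 cube contributes its full rectangle (area 283.50 mm²); the cylinder at (4.5, 13.5) is absent (z outside [10, 27]); Merging all regions: only the 21×13.5 cube is present, so the union is just that shape — area = 283.50 mm²; (rotated 80° about Z; rotation is an isometry so areas/perimeters/island counts are preserved). Overall, the cross-section is a single solid region. Net area = 283.50 mm².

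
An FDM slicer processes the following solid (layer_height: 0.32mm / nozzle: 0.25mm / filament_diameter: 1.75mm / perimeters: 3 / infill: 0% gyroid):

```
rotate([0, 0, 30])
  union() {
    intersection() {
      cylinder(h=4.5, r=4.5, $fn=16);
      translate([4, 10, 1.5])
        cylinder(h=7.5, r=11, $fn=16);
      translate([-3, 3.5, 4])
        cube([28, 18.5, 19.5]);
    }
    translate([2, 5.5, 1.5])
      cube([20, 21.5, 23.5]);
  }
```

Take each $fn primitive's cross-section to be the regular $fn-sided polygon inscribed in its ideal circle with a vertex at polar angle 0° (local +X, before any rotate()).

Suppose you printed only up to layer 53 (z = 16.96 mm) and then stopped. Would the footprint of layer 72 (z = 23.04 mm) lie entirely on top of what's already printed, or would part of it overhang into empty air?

Compare the two slices. At z = 16.96: the cylinder is not intersected at this z (z outside [0, 4.5]); the cylinder at (4, 10) does not reach this height (z outside [1.5, 9]); the cube at (-3, 3.5) (footprint 28×18.5) is included at this height (area 518.00 mm²); Keeping only the common overlap: at least one operand is absent at this height, so nothing remains; the 20×21.5 cube at (2, 5.5) contributes its full rectangle (area 430.00 mm²); Combining (union): only the 20×21.5 cube at (2, 5.5) is present, so the union is just that shape — area = 430.00 mm²; (rotated 30° about Z; rotation is an isometry so areas/perimeters/island counts are preserved). At z = 23.04: the cylinder does not reach this height (z outside [0, 4.5]); the cylinder at (4, 10) does not reach this height (z outside [1.5, 9]); the cube at (-3, 3.5) is present — its section is the full 28×18.5 rectangle (area 518.00 mm²); Keeping only the common overlap: at least one operand is absent at this height, so nothing remains; the cube at (2, 5.5) (footprint 20×21.5) is included at this height (area 430.00 mm²); Combining (union): only the 20×21.5 cube at (2, 5.5) is present, so the union is just that shape — area = 430.00 mm²; (whole slice rotated 30° about Z — lengths, areas and connectivity unchanged). Checking containment: the cross-section at z = 23.04 is a subset of the cross-section at z = 16.96.

entirely on top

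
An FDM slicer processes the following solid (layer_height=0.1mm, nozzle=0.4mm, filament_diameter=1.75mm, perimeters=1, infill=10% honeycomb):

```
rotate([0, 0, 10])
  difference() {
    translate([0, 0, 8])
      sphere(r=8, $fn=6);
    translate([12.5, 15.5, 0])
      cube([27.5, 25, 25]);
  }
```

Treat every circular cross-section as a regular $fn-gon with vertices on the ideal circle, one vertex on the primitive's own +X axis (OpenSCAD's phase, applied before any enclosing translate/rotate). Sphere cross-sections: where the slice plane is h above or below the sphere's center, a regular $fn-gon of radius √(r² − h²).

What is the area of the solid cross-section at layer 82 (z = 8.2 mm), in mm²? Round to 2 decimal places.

166.17 mm²

At z = 8.2 mm: the r=8 sphere contributes a regular 6-gon of circumradius √(8²−0.2²) = 7.997 (area = (6/2)·7.997²·sin(360°/6) = 166.17 mm²); the cube at (12.5, 15.5) (footprint 27.5×25) is included at this height (area 687.50 mm²); After the difference (first − rest): starting from the r=8 sphere (166.17 mm²), the 27.5×25 cube at (12.5, 15.5) misses the remaining region (no effect) — area = 166.17 mm²; (rotated 10° about Z; rotation is an isometry so areas/perimeters/island counts are preserved). Overall, the cross-section is a single solid region. Net area = 166.17 mm².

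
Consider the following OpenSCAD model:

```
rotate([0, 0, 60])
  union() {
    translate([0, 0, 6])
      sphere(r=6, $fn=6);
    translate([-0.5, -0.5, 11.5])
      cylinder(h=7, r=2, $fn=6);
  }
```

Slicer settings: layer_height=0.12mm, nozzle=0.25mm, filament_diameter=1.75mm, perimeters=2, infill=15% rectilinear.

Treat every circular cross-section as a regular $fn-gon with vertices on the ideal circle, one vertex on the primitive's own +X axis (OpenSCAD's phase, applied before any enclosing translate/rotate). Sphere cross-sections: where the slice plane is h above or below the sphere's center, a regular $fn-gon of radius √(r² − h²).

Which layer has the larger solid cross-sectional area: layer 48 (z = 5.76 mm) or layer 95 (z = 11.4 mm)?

Layer 48 (z = 5.76): the r=6 sphere contributes a regular 6-gon of circumradius √(6²−0.24²) = 5.995 (area = (6/2)·5.995²·sin(360°/6) = 93.38 mm²); the cylinder at (-0.5, -0.5) does not reach this height (z outside [11.5, 18.5]); Merging all regions: only the r=6 sphere is present, so the union is just that shape — area = 93.38 mm²; (whole slice rotated 60° about Z — lengths, areas and connectivity unchanged). So its area = 93.38 mm². Layer 95 (z = 11.4): the r=6 sphere slices to a regular 6-gon of circumradius 2.615 (√(r²−h²) with h=5.4 from center) (area = (6/2)·2.615²·sin(360°/6) = 17.77 mm²); the cylinder at (-0.5, -0.5) is absent (z outside [11.5, 18.5]); Merging all regions: only the r=6 sphere is present, so the union is just that shape — area = 17.77 mm²; (rotated 60° about Z; rotation is an isometry so areas/perimeters/island counts are preserved). So its area = 17.77 mm². Layer 48 is larger (93.38 vs 17.77 mm²).

layer 48 (z = 5.76 mm)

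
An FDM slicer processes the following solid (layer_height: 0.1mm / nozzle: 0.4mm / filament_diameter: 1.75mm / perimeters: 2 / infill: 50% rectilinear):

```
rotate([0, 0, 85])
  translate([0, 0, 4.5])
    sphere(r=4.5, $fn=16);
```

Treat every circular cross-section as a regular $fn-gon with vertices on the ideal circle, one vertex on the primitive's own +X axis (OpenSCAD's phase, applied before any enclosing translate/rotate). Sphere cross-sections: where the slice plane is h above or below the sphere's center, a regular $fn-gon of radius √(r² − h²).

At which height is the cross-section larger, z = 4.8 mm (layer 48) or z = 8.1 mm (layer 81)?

layer 48 (z = 4.8 mm)

Layer 48 (z = 4.8): the r=4.5 sphere slices to a regular 16-gon of circumradius 4.490 (√(r²−h²) with h=0.3 from center) (area = (16/2)·4.490²·sin(360°/16) = 61.72 mm²); (whole slice rotated 85° about Z — lengths, areas and connectivity unchanged). So its area = 61.72 mm². Layer 81 (z = 8.1): the r=4.5 sphere slices to a regular 16-gon of circumradius 2.700 (√(r²−h²) with h=3.6 from center) (area = (16/2)·2.700²·sin(360°/16) = 22.32 mm²); (whole slice rotated 85° about Z — lengths, areas and connectivity unchanged). So its area = 22.32 mm². Layer 48 is larger (61.72 vs 22.32 mm²).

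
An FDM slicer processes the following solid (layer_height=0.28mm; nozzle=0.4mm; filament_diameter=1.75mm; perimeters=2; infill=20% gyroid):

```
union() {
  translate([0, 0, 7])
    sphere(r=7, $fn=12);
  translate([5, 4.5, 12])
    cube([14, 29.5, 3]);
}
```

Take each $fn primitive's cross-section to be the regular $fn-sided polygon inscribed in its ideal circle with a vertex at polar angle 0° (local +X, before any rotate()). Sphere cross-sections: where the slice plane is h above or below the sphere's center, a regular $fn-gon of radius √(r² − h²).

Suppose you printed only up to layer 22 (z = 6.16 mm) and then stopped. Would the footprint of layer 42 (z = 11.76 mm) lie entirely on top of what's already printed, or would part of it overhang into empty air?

Compare the two slices. At z = 6.16: the r=7 sphere slices to a regular 12-gon of circumradius 6.949 (√(r²−h²) with h=0.84 from center) (area = (12/2)·6.949²·sin(360°/12) = 144.88 mm²); the cube at (5, 4.5) is not intersected at this z (z outside [12, 15]); Merging all regions: only the r=7 sphere is present, so the union is just that shape — area = 144.88 mm². At z = 11.76: the r=7 sphere slices to a regular 12-gon of circumradius 5.132 (√(r²−h²) with h=4.76 from center) (area = (12/2)·5.132²·sin(360°/12) = 79.03 mm²); the cube at (5, 4.5) does not reach this height (z outside [12, 15]); Merging all regions: only the r=7 sphere is present, so the union is just that shape — area = 79.03 mm². Checking containment: the cross-section at z = 11.76 is a subset of the cross-section at z = 6.16.

entirely on top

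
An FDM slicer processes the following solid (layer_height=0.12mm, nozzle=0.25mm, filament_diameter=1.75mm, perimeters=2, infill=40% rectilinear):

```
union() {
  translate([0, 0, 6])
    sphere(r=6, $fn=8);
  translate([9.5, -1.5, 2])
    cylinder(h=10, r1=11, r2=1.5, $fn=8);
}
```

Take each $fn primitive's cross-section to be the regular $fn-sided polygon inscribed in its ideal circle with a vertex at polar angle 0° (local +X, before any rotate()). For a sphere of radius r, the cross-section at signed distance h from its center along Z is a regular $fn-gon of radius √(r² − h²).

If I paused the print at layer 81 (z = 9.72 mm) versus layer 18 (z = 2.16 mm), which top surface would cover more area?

Layer 81 (z = 9.72): the r=6 sphere slices to a regular 8-gon of circumradius 4.708 (√(r²−h²) with h=3.72 from center) (area = (8/2)·4.708²·sin(360°/8) = 62.68 mm²); the cone at (9.5, -1.5): at t=0.772 of its height the radius interpolates to r₁+(r₂−r₁)t = 3.666, giving a regular 8-gon of that circumradius (area = (8/2)·3.666²·sin(360°/8) = 38.01 mm²); Combining (union): the 2 present regions are separate (no shared area or edge), so areas and boundary lengths simply add and each stays a separate island — area = 100.70 mm². So its area = 100.70 mm². Layer 18 (z = 2.16): the r=6 sphere slices to a regular 8-gon of circumradius 4.610 (√(r²−h²) with h=3.84 from center) (area = (8/2)·4.610²·sin(360°/8) = 60.12 mm²); the cone at (9.5, -1.5) contributes a regular 8-gon of circumradius 10.848 (interpolated between r1=11 and r2=1.5 at t=0.016) (area = (8/2)·10.848²·sin(360°/8) = 332.85 mm²); Taking the union: the regions partially overlap — summed areas 392.96 mm² minus the doubly-counted overlap 33.00 mm² gives 359.97 mm² — area = 359.97 mm². So its area = 359.97 mm². Layer 18 is larger (359.97 vs 100.70 mm²).

layer 18 (z = 2.16 mm)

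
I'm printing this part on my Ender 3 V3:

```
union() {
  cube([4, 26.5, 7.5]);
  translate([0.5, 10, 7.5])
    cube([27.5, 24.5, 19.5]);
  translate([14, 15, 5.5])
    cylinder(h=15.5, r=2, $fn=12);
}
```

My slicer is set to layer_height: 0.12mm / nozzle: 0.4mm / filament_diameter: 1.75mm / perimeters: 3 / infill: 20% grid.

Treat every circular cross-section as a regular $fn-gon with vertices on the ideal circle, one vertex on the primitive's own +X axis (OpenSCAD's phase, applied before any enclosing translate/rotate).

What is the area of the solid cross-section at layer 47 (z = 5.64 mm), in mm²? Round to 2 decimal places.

At z = 5.64 mm: the cube (footprint 4×26.5) is included at this height (area 106.00 mm²); the cube at (0.5, 10) is absent (z outside [7.5, 27]); the r=2 cylinder at (14, 15) gives a regular 12-gon of circumradius 2 (constant along its height) (area = (12/2)·2.000²·sin(360°/12) = 12.00 mm²); Merging all regions: the 2 present regions are separate (no shared area or edge), so areas and boundary lengths simply add and each stays a separate island — area = 118.00 mm². Overall, the cross-section has 2 separate islands. Net area = 118.00 mm².

118.00 mm²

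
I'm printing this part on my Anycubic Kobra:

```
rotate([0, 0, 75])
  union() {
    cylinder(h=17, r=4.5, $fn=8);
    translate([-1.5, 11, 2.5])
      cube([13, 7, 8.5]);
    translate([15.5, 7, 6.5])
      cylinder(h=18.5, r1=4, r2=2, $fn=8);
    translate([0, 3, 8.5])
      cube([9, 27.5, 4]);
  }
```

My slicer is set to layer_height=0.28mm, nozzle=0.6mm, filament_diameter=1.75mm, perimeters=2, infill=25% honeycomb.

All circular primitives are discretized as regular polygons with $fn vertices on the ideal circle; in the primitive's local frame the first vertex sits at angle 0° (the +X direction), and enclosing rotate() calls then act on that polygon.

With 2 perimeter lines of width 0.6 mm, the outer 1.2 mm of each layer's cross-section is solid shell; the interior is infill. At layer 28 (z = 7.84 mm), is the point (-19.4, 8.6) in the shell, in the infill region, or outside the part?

outside

At z = 7.84 mm: the r=4.5 cylinder contributes a regular 8-gon of circumradius 4.5; the cube at (-1.5, 11) (footprint 13×7) is included at this height; the cone at (15.5, 7): at t=0.072 of its height the radius interpolates to r₁+(r₂−r₁)t = 3.855, giving a regular 8-gon of that circumradius; the cube at (0, 3) is not intersected at this z (z outside [8.5, 12.5]); Combining (union): the 3 present regions are separate (no shared area or edge), so areas and boundary lengths simply add and each stays a separate island — 3 connected regions; (whole slice rotated 75° about Z — lengths, areas and connectivity unchanged). Overall, the cross-section has 3 separate islands. Undo the 75° rotation: the query point maps to (3.286, 20.965) in the un-rotated model frame. The nearest boundary edge runs (-1.50, 18.00)→(11.50, 18.00); distance from the point to it = 2.96 mm. The point is not inside any of the regions above, so it lies outside the cross-section (2.96 mm from the nearest boundary).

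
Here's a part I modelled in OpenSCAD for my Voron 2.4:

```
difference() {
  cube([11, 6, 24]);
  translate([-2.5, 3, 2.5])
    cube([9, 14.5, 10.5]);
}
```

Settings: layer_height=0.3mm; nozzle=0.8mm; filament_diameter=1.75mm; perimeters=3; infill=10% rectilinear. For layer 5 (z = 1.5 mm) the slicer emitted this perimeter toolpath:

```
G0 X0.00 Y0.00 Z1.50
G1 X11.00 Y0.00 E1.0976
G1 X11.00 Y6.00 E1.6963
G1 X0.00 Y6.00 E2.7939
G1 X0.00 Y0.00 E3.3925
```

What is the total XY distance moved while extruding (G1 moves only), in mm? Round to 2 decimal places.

Sum the Euclidean lengths of each G1 segment: total = 34.00 mm.

34.00 mm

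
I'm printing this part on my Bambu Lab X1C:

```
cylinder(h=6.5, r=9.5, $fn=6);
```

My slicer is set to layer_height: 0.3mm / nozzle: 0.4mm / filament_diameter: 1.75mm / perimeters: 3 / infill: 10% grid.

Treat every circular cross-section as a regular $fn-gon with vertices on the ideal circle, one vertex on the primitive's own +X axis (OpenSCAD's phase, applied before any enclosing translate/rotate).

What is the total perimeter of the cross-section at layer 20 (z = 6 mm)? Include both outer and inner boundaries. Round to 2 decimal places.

At z = 6 mm: the cylinder: section is a regular 6-gon, circumradius r=9.5 (perimeter = 2·6·9.500·sin(180°/6) = 57.00 mm). Overall, the cross-section is a single solid region. Total boundary length (outer) = 57.00 mm.

57.00 mm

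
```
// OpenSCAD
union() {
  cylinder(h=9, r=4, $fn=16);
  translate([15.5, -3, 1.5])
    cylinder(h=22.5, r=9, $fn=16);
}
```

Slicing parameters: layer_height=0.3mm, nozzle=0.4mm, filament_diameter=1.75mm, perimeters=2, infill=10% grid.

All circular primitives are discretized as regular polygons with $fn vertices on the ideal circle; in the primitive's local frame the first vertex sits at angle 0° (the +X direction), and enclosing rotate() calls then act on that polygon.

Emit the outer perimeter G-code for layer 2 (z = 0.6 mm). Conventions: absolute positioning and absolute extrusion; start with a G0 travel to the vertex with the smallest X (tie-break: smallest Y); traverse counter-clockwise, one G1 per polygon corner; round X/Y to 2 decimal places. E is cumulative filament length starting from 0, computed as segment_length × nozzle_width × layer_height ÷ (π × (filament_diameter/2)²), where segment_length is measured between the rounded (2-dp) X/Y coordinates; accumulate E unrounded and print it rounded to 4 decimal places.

At z = 0.6 mm: the cylinder: section is a regular 16-gon, circumradius r=4; the cylinder at (15.5, -3) does not reach this height (z outside [1.5, 24]); Taking the union: only the r=4 cylinder is present, so the union is just that shape — 1 connected region. The outline is a single polygon with 16 vertices. Extrusion per mm of travel: 0.4 × 0.3 / (π × 0.875²) = 0.049890. Accumulating E over each segment gives final E = 1.2466.

G0 X-4.00 Y0.00 Z0.60
G1 X-3.70 Y-1.53 E0.0778
G1 X-2.83 Y-2.83 E0.1558
G1 X-1.53 Y-3.70 E0.2339
G1 X0.00 Y-4.00 E0.3117
G1 X1.53 Y-3.70 E0.3894
G1 X2.83 Y-2.83 E0.4675
G1 X3.70 Y-1.53 E0.5455
G1 X4.00 Y0.00 E0.6233
G1 X3.70 Y1.53 E0.7011
G1 X2.83 Y2.83 E0.7791
G1 X1.53 Y3.70 E0.8572
G1 X0.00 Y4.00 E0.9350
G1 X-1.53 Y3.70 E1.0127
G1 X-2.83 Y2.83 E1.0908
G1 X-3.70 Y1.53 E1.1688
G1 X-4.00 Y0.00 E1.2466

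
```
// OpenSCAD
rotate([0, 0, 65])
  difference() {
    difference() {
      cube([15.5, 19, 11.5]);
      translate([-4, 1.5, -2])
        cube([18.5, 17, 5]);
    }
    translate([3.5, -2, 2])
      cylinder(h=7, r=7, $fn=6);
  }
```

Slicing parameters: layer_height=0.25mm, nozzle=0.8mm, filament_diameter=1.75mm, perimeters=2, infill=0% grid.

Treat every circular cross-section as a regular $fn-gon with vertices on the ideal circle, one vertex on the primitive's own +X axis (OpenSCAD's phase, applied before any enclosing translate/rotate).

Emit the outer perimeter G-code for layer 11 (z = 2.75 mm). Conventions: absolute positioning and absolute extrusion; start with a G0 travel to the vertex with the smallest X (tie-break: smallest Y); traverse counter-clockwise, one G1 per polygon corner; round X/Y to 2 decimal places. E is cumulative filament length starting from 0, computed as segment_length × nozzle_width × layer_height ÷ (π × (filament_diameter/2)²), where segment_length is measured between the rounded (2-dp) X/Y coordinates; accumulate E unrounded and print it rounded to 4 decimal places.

At z = 2.75 mm: the 15.5×19 cube contributes its full rectangle; the cube at (-4, 1.5) is present — its section is the full 18.5×17 rectangle; Subtracting the remaining from the first: starting from the 15.5×19 cube, the 18.5×17 cube at (-4, 1.5) partially overlaps it — only the 246.50 mm² overlap (of its 314.50 mm²) is removed, clipping the outline — 1 connected region; the r=7 cylinder at (3.5, -2) contributes a regular 6-gon of circumradius 7; Taking the first minus the rest: starting from the result so far, the r=7 cylinder at (3.5, -2) partially overlaps it — only the 13.37 mm² overlap (of its 127.31 mm²) is removed, clipping the outline — 1 connected region; (rotated 65° about Z; rotation is an isometry so areas/perimeters/island counts are preserved). The outline is a single polygon with 8 vertices. Extrusion per mm of travel: 0.8 × 0.25 / (π × 0.875²) = 0.083150. Accumulating E over each segment gives final E = 6.6867.

G0 X-17.22 Y8.03 Z2.75
G1 X-16.77 Y7.82 E0.0413
G1 X-10.64 Y20.96 E1.2469
G1 X4.77 Y13.78 E2.6605
G1 X2.22 Y8.32 E3.1616
G1 X3.95 Y8.47 E3.3060
G1 X6.55 Y14.05 E3.8179
G1 X-10.67 Y22.08 E5.3978
G1 X-17.22 Y8.03 E6.6867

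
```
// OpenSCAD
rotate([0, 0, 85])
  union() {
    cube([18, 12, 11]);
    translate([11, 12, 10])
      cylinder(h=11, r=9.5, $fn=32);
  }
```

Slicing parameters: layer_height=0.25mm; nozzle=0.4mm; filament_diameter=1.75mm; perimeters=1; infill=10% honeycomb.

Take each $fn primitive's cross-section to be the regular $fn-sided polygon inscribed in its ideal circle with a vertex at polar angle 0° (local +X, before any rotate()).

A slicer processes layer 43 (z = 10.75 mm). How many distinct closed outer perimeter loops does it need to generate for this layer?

At z = 10.75 mm: the cube (footprint 18×12) is included at this height; the r=9.5 cylinder at (11, 12) gives a regular 32-gon of circumradius 9.5 (constant along its height); Combining (union): the regions partially overlap (shared area 130.05 mm²), so overlapping operands fuse into one piece — 1 connected region; (whole slice rotated 85° about Z — lengths, areas and connectivity unchanged). The result has 1 disconnected region.

1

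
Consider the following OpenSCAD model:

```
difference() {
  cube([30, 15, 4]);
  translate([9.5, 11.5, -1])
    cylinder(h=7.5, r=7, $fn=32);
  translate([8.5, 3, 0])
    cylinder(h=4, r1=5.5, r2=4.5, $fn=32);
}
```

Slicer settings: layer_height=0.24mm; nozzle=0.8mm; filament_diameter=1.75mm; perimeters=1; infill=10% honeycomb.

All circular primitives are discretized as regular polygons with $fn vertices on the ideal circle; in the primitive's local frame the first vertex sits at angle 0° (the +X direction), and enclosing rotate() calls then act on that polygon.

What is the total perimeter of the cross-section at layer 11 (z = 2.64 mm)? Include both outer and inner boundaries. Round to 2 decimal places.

At z = 2.64 mm: the 30×15 cube contributes its full rectangle (perimeter 90.00 mm); the r=7 cylinder at (9.5, 11.5) contributes a regular 32-gon of circumradius 7 (perimeter = 2·32·7.000·sin(180°/32) = 43.91 mm); the cone at (8.5, 3) contributes a regular 32-gon of circumradius 4.840 (interpolated between r1=5.5 and r2=4.5 at t=0.660) (perimeter = 2·32·4.840·sin(180°/32) = 30.36 mm); Subtracting the remaining from the first: starting from the 30×15 cube, the r=7 cylinder at (9.5, 11.5) partially overlaps it — only the 123.18 mm² overlap (of its 152.95 mm²) is removed, clipping the outline; the cone at (8.5, 3) partially overlaps it — only the 45.84 mm² overlap (of its 73.12 mm²) is removed, clipping the outline — boundary = 103.84 mm. Overall, the cross-section has 2 separate islands. Total boundary length (outer) = 103.84 mm.

103.84 mm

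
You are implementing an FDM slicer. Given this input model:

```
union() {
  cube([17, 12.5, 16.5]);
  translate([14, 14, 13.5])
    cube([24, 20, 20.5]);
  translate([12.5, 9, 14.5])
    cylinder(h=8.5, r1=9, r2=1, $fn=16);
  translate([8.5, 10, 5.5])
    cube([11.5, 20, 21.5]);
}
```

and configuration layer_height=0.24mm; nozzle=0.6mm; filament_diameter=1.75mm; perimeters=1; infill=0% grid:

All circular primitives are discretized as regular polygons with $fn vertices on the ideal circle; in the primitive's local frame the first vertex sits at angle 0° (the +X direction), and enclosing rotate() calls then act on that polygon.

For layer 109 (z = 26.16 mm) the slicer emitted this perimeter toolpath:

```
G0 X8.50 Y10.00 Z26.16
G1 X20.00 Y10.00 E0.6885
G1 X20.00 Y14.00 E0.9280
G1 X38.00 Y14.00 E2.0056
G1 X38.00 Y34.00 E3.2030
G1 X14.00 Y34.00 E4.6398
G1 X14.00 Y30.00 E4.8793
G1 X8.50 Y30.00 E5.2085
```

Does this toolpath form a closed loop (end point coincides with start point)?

Start point (G0): (8.50, 10.00). End point (last G1): the path does not return to the start — open.

no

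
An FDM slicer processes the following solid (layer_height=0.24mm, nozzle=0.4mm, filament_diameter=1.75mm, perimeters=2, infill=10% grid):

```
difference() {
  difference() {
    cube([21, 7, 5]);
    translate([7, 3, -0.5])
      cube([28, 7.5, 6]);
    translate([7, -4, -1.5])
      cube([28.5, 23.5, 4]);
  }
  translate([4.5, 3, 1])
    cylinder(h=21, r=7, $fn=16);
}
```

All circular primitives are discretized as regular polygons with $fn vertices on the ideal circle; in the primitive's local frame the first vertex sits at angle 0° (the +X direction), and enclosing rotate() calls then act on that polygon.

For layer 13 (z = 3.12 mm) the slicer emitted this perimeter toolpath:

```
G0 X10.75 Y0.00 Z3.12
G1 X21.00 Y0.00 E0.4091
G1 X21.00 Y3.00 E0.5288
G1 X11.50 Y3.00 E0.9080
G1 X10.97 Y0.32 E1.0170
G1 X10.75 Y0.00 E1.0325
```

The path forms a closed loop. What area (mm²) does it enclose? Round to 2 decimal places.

Apply the shoelace formula to the sequence of (X, Y) vertices; enclosed area = 29.41 mm².

29.41 mm²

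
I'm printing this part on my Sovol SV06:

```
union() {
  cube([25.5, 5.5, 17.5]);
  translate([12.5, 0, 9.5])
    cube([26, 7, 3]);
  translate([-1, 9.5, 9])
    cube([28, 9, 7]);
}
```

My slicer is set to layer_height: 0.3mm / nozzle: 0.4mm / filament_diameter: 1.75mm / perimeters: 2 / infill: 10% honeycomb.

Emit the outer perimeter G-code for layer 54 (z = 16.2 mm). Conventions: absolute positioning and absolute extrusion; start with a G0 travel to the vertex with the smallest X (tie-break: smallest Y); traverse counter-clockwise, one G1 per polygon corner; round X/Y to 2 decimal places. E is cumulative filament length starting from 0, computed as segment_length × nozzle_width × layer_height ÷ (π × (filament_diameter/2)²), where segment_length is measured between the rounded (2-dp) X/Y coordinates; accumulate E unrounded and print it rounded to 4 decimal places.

At z = 16.2 mm: the cube is present — its section is the full 25.5×5.5 rectangle; the cube at (12.5, 0) is not intersected at this z (z outside [9.5, 12.5]); the cube at (-1, 9.5) is absent (z outside [9, 16]); Taking the union: only the 25.5×5.5 cube is present, so the union is just that shape — 1 connected region. The outline is a single polygon with 4 vertices. Extrusion per mm of travel: 0.4 × 0.3 / (π × 0.875²) = 0.049890. Accumulating E over each segment gives final E = 3.0932.

G0 X0.00 Y0.00 Z16.20
G1 X25.50 Y0.00 E1.2722
G1 X25.50 Y5.50 E1.5466
G1 X0.00 Y5.50 E2.8188
G1 X0.00 Y0.00 E3.0932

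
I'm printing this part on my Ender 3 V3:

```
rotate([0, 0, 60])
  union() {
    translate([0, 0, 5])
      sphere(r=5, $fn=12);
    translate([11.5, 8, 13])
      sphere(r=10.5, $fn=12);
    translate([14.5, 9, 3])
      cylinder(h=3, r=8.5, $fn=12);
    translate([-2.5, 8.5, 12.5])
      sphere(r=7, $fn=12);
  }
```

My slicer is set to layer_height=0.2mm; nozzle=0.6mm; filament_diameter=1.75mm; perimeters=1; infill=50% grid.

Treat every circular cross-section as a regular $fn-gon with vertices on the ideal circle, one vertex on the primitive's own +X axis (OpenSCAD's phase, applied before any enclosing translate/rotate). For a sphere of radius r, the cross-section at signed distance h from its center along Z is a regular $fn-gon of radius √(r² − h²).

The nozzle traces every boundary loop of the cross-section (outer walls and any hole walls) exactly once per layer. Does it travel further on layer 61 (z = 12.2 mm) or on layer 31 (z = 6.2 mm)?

Layer 61 (z = 12.2): the sphere is not intersected at this z (|z−center|=7.200 > r=5); the sphere at (11.5, 8): section is a regular 12-gon, circumradius = √(r²−h²) = √(10.5²−0.8²) = 10.469 (perimeter = 2·12·10.469·sin(180°/12) = 65.03 mm); the cylinder at (14.5, 9) does not reach this height (z outside [3, 6]); the r=7 sphere at (-2.5, 8.5) slices to a regular 12-gon of circumradius 6.994 (√(r²−h²) with h=0.3 from center) (perimeter = 2·12·6.994·sin(180°/12) = 43.44 mm); Taking the union: the regions partially overlap (shared area 19.61 mm²), so the edge portions inside another operand are dropped and the merged outline is re-measured after clipping — boundary = 87.85 mm; (whole slice rotated 60° about Z — lengths, areas and connectivity unchanged). So its perimeter = 87.85 mm. Layer 31 (z = 6.2): the r=5 sphere contributes a regular 12-gon of circumradius √(5²−1.2²) = 4.854 (perimeter = 2·12·4.854·sin(180°/12) = 30.15 mm); the r=10.5 sphere at (11.5, 8) contributes a regular 12-gon of circumradius √(10.5²−6.8²) = 8.001 (perimeter = 2·12·8.001·sin(180°/12) = 49.70 mm); the cylinder at (14.5, 9) does not reach this height (z outside [3, 6]); the r=7 sphere at (-2.5, 8.5) contributes a regular 12-gon of circumradius √(7²−6.3²) = 3.051 (perimeter = 2·12·3.051·sin(180°/12) = 18.95 mm); Merging all regions: the 3 present regions are separate (no shared area or edge), so areas and boundary lengths simply add and each stays a separate island — boundary = 98.80 mm; (whole slice rotated 60° about Z — lengths, areas and connectivity unchanged). So its perimeter = 98.80 mm. Layer 31 is larger (98.80 vs 87.85 mm).

layer 31 (z = 6.2 mm)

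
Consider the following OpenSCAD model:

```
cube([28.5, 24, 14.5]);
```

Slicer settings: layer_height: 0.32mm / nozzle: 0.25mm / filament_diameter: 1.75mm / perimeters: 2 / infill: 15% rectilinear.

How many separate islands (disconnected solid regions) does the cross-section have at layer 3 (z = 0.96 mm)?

1

At z = 0.96 mm: the cube is present — its section is the full 28.5×24 rectangle. Overall, the cross-section is a single solid region. Island count = 1.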